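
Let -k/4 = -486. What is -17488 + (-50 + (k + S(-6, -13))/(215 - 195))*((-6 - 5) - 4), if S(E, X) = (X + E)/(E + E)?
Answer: -291155/16 ≈ -18197.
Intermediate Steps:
k = 1944 (k = -4*(-486) = 1944)
S(E, X) = (E + X)/(2*E) (S(E, X) = (E + X)/((2*E)) = (E + X)*(1/(2*E)) = (E + X)/(2*E))
-17488 + (-50 + (k + S(-6, -13))/(215 - 195))*((-6 - 5) - 4) = -17488 + (-50 + (1944 + (1/2)*(-6 - 13)/(-6))/(215 - 195))*((-6 - 5) - 4) = -17488 + (-50 + (1944 + (1/2)*(-1/6)*(-19))/20)*(-11 - 4) = -17488 + (-50 + (1944 + 19/12)*(1/20))*(-15) = -17488 + (-50 + (23347/12)*(1/20))*(-15) = -17488 + (-50 + 23347/240)*(-15) = -17488 + (11347/240)*(-15) = -17488 - 11347/16 = -291155/16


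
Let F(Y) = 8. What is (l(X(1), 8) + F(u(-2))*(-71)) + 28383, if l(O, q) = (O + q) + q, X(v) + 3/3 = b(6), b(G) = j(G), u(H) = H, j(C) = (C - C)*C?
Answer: 27830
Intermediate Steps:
j(C) = 0 (j(C) = 0*C = 0)
b(G) = 0
X(v) = -1 (X(v) = -1 + 0 = -1)
l(O, q) = O + 2*q
(l(X(1), 8) + F(u(-2))*(-71)) + 28383 = ((-1 + 2*8) + 8*(-71)) + 28383 = ((-1 + 16) - 568) + 28383 = (15 - 568) + 28383 = -553 + 28383 = 27830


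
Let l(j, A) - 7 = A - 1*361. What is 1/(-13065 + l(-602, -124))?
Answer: -1/13543 ≈ -7.3839e-5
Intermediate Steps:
l(j, A) = -354 + A (l(j, A) = 7 + (A - 1*361) = 7 + (A - 361) = 7 + (-361 + A) = -354 + A)
1/(-13065 + l(-602, -124)) = 1/(-13065 + (-354 - 124)) = 1/(-13065 - 478) = 1/(-13543) = -1/13543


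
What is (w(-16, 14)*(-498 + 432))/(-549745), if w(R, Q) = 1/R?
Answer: -33/4397960 ≈ -7.5035e-6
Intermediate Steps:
(w(-16, 14)*(-498 + 432))/(-549745) = ((-498 + 432)/(-16))/(-549745) = -1/16*(-66)*(-1/549745) = (33/8)*(-1/549745) = -33/4397960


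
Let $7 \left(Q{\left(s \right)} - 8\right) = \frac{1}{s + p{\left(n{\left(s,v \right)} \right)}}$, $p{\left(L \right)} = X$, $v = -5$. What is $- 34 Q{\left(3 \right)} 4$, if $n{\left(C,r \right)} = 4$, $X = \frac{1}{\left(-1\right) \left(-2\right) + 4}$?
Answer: $- \frac{145520}{133} \approx -1094.1$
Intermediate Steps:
$X = \frac{1}{6}$ ($X = \frac{1}{2 + 4} = \frac{1}{6} \approx 0.16667$)
$p{\left(L \right)} = \frac{1}{6}$
$Q{\left(s \right)} = 8 + \frac{1}{7 \left(\frac{1}{6} + s\right)}$ ($Q{\left(s \right)} = 8 + \frac{1}{7 \left(s + \frac{1}{6}\right)} = 8 + \frac{1}{7 \left(\frac{1}{6} + s\right)}$)
$- 34 Q{\left(3 \right)} 4 = - 34 \frac{2 \left(31 + 168 \cdot 3\right)}{7 \left(1 + 6 \cdot 3\right)} 4 = - 34 \frac{2 \left(31 + 504\right)}{7 \left(1 + 18\right)} 4 = - 34 \cdot \frac{2}{7} \cdot \frac{1}{19} \cdot 535 \cdot 4 = \left(-34\right) \frac{1070}{133} \cdot 4 = \left(- \frac{36380}{133}\right) 4 = - \frac{145520}{133}$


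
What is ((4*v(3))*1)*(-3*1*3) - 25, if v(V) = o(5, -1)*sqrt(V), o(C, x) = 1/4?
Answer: -25 - 9*sqrt(3) ≈ -40.588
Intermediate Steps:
o(C, x) = 1/4
v(V) = sqrt(V)/4
((4*v(3))*1)*(-3*1*3) - 25 = ((4*(sqrt(3)/4))*1)*(-3*1*3) - 25 = (sqrt(3)*1)*(-3*3) - 25 = sqrt(3)*(-9) - 25 = -9*sqrt(3) - 25 = -25 - 9*sqrt(3)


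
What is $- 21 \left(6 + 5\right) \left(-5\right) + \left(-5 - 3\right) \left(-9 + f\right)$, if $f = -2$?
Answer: $1243$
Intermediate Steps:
$- 21 \left(6 + 5\right) \left(-5\right) + \left(-5 - 3\right) \left(-9 + f\right) = - 21 \left(6 + 5\right) \left(-5\right) + \left(-5 - 3\right) \left(-9 - 2\right) = - 21 \cdot 11 \left(-5\right) - -88 = \left(-21\right) \left(-55\right) + 88 = 1155 + 88 = 1243$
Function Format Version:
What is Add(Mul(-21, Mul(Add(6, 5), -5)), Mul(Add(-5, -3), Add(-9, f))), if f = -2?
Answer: 1243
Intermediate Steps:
Add(Mul(-21, Mul(Add(6, 5), -5)), Mul(Add(-5, -3), Add(-9, f))) = Add(Mul(-21, Mul(Add(6, 5), -5)), Mul(Add(-5, -3), Add(-9, -2))) = Add(Mul(-21, Mul(11, -5)), Mul(-8, -11)) = Add(Mul(-21, -55), 88) = Add(1155, 88) = 1243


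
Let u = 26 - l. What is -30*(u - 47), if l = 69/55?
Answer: 7344/11 ≈ 667.64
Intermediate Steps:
l = 69/55 (l = 69*(1/55) = 69/55 ≈ 1.2545)
u = 1361/55 (u = 26 - 1*69/55 = 26 - 69/55 = 1361/55 ≈ 24.745)
-30*(u - 47) = -30*(1361/55 - 47) = -30*(-1224/55) = 7344/11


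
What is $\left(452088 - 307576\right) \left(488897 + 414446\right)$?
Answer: $130543903616$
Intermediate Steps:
$\left(452088 - 307576\right) \left(488897 + 414446\right) = 144512 \cdot 903343 = 130543903616$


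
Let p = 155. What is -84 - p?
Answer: -239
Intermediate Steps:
-84 - p = -84 - 1*155 = -84 - 155 = -239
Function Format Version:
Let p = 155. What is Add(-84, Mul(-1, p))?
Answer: -239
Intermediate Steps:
Add(-84, Mul(-1, p)) = Add(-84, Mul(-1, 155)) = Add(-84, -155) = -239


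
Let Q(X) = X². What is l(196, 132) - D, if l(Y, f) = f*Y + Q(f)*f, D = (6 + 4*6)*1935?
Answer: 2267790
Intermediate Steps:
D = 58050 (D = (6 + 24)*1935 = 30*1935 = 58050)
l(Y, f) = f³ + Y*f (l(Y, f) = f*Y + f²*f = Y*f + f³ = f³ + Y*f)
l(196, 132) - D = 132*(196 + 132²) - 1*58050 = 132*(196 + 17424) - 58050 = 132*17620 - 58050 = 2325840 - 58050 = 2267790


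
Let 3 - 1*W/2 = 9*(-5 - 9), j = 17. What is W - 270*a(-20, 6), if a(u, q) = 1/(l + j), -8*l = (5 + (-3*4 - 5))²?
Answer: 528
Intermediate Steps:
l = -18 (l = -(5 + (-3*4 - 5))²/8 = -(5 + (-12 - 5))²/8 = -(5 - 17)²/8 = -⅛*(-12)² = -⅛*144 = -18)
a(u, q) = -1 (a(u, q) = 1/(-18 + 17) = 1/(-1) = -1)
W = 258 (W = 6 - 18*(-5 - 9) = 6 - 18*(-14) = 6 - 2*(-126) = 6 + 252 = 258)
W - 270*a(-20, 6) = 258 - 270*(-1) = 258 + 270 = 528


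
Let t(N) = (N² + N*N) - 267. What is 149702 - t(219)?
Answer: 54047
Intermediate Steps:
t(N) = -267 + 2*N² (t(N) = (N² + N²) - 267 = 2*N² - 267 = -267 + 2*N²)
149702 - t(219) = 149702 - (-267 + 2*219²) = 149702 - (-267 + 2*47961) = 149702 - (-267 + 95922) = 149702 - 1*95655 = 149702 - 95655 = 54047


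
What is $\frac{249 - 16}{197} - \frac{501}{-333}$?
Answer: $\frac{58762}{21867} \approx 2.6872$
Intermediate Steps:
$\frac{249 - 16}{197} - \frac{501}{-333} = 233 \cdot \frac{1}{197} - - \frac{167}{111} = \frac{233}{197} + \frac{167}{111} = \frac{58762}{21867}$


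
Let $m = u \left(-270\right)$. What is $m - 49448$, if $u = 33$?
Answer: $-58358$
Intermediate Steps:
$m = -8910$ ($m = 33 \left(-270\right) = -8910$)
$m - 49448 = -8910 - 49448 = -58358$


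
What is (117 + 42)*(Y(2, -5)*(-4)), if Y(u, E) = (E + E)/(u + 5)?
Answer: 6360/7 ≈ 908.57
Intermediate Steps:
Y(u, E) = 2*E/(5 + u) (Y(u, E) = (2*E)/(5 + u) = 2*E/(5 + u))
(117 + 42)*(Y(2, -5)*(-4)) = (117 + 42)*((2*(-5)/(5 + 2))*(-4)) = 159*((2*(-5)/7)*(-4)) = 159*((2*(-5)*(⅐))*(-4)) = 159*(-10/7*(-4)) = 159*(40/7) = 6360/7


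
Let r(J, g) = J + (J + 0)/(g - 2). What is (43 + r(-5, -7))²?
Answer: 120409/81 ≈ 1486.5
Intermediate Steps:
r(J, g) = J + J/(-2 + g)
(43 + r(-5, -7))² = (43 - 5*(-1 - 7)/(-2 - 7))² = (43 - 5*(-8)/(-9))² = (43 - 5*(-⅑)*(-8))² = (43 - 40/9)² = (347/9)² = 120409/81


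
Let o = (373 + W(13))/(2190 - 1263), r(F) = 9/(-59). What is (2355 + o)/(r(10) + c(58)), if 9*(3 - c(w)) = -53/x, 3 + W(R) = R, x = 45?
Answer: 5797107540/7330201 ≈ 790.85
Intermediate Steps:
r(F) = -9/59 (r(F) = 9*(-1/59) = -9/59)
W(R) = -3 + R
o = 383/927 (o = (373 + (-3 + 13))/(2190 - 1263) = (373 + 10)/927 = 383*(1/927) = 383/927 ≈ 0.41316)
c(w) = 1268/405 (c(w) = 3 - (-53)/(9*45) = 3 - 1/9*(-53/45) = 3 + 53/405 = 1268/405)
(2355 + o)/(r(10) + c(58)) = (2355 + 383/927)/(-9/59 + 1268/405) = 2183468/(927*(71167/23895)) = (2183468/927)*(23895/71167) = 5797107540/7330201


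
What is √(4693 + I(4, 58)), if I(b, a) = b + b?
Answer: √4701 ≈ 68.564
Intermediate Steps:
I(b, a) = 2*b
√(4693 + I(4, 58)) = √(4693 + 2*4) = √(4693 + 8) = √4701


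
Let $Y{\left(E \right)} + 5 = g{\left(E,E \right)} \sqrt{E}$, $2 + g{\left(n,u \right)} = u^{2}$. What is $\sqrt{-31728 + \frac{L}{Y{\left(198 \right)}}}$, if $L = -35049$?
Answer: $\frac{\sqrt{123591 - 3731403168 \sqrt{22}}}{\sqrt{-5 + 117606 \sqrt{22}}} \approx 178.12 i$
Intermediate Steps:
$g{\left(n,u \right)} = -2 + u^{2}$
$Y{\left(E \right)} = -5 + \sqrt{E} \left(-2 + E^{2}\right)$ ($Y{\left(E \right)} = -5 + \left(-2 + E^{2}\right) \sqrt{E} = -5 + \sqrt{E} \left(-2 + E^{2}\right)$)
$\sqrt{-31728 + \frac{L}{Y{\left(198 \right)}}} = \sqrt{-31728 - \frac{35049}{-5 + \sqrt{198} \left(-2 + 198^{2}\right)}} = \sqrt{-31728 - \frac{35049}{-5 + 3 \sqrt{22} \left(-2 + 39204\right)}} = \sqrt{-31728 - \frac{35049}{-5 + 3 \sqrt{22} \cdot 39202}} = \sqrt{-31728 - \frac{35049}{-5 + 117606 \sqrt{22}}}$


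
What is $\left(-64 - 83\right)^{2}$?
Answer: $21609$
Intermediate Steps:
$\left(-64 - 83\right)^{2} = \left(-147\right)^{2} = 21609$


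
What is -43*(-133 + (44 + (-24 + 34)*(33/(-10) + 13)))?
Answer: -344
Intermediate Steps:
-43*(-133 + (44 + (-24 + 34)*(33/(-10) + 13))) = -43*(-133 + (44 + 10*(33*(-⅒) + 13))) = -43*(-133 + (44 + 10*(-33/10 + 13))) = -43*(-133 + (44 + 10*(97/10))) = -43*(-133 + (44 + 97)) = -43*(-133 + 141) = -43*8 = -344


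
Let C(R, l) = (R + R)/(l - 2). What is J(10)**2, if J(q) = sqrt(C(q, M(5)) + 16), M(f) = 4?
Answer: 26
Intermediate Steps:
C(R, l) = 2*R/(-2 + l) (C(R, l) = (2*R)/(-2 + l) = 2*R/(-2 + l))
J(q) = sqrt(16 + q) (J(q) = sqrt(2*q/(-2 + 4) + 16) = sqrt(2*q/2 + 16) = sqrt(2*q*(1/2) + 16) = sqrt(q + 16) = sqrt(16 + q))
J(10)**2 = (sqrt(16 + 10))**2 = (sqrt(26))**2 = 26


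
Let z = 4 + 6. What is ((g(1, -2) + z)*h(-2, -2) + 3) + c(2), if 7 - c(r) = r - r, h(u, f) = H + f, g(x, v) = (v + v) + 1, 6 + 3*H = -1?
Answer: -61/3 ≈ -20.333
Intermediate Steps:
z = 10
H = -7/3 (H = -2 + (⅓)*(-1) = -2 - ⅓ = -7/3 ≈ -2.3333)
g(x, v) = 1 + 2*v (g(x, v) = 2*v + 1 = 1 + 2*v)
h(u, f) = -7/3 + f
c(r) = 7 (c(r) = 7 - (r - r) = 7 - 1*0 = 7 + 0 = 7)
((g(1, -2) + z)*h(-2, -2) + 3) + c(2) = (((1 + 2*(-2)) + 10)*(-7/3 - 2) + 3) + 7 = (((1 - 4) + 10)*(-13/3) + 3) + 7 = ((-3 + 10)*(-13/3) + 3) + 7 = (7*(-13/3) + 3) + 7 = (-91/3 + 3) + 7 = -82/3 + 7 = -61/3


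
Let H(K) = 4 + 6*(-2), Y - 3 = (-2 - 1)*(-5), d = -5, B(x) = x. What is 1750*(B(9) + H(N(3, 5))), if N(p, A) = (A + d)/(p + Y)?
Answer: 1750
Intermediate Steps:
Y = 18 (Y = 3 + (-2 - 1)*(-5) = 3 - 3*(-5) = 3 + 15 = 18)
N(p, A) = (-5 + A)/(18 + p) (N(p, A) = (A - 5)/(p + 18) = (-5 + A)/(18 + p))
H(K) = -8 (H(K) = 4 - 12 = -8)
1750*(B(9) + H(N(3, 5))) = 1750*(9 - 8) = 1750*1 = 1750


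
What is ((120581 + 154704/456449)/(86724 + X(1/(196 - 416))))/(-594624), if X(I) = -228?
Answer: -55039231573/23476357698103296 ≈ -2.3445e-6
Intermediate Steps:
((120581 + 154704/456449)/(86724 + X(1/(196 - 416))))/(-594624) = ((120581 + 154704/456449)/(86724 - 228))/(-594624) = ((120581 + 154704*(1/456449))/86496)*(-1/594624) = ((120581 + 154704/456449)*(1/86496))*(-1/594624) = ((55039231573/456449)*(1/86496))*(-1/594624) = (55039231573/39481012704)*(-1/594624) = -55039231573/23476357698103296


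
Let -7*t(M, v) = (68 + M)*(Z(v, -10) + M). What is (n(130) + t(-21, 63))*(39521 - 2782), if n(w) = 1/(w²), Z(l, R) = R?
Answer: 904635675873/118300 ≈ 7.6470e+6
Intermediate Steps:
n(w) = w⁻²
t(M, v) = -(-10 + M)*(68 + M)/7 (t(M, v) = -(68 + M)*(-10 + M)/7 = -(-10 + M)*(68 + M)/7)
(n(130) + t(-21, 63))*(39521 - 2782) = (130⁻² + (680/7 - 58/7*(-21) - ⅐*(-21)²))*(39521 - 2782) = (1/16900 + (680/7 + 174 - ⅐*441))*36739 = (1/16900 + (680/7 + 174 - 63))*36739 = (1/16900 + 1457/7)*36739 = (24623307/118300)*36739 = 904635675873/118300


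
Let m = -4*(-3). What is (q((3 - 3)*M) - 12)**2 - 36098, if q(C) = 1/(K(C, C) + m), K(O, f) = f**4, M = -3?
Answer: -5177663/144 ≈ -35956.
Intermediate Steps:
m = 12
q(C) = 1/(12 + C**4) (q(C) = 1/(C**4 + 12) = 1/(12 + C**4))
(q((3 - 3)*M) - 12)**2 - 36098 = (1/(12 + ((3 - 3)*(-3))**4) - 12)**2 - 36098 = (1/(12 + (0*(-3))**4) - 12)**2 - 36098 = (1/(12 + 0**4) - 12)**2 - 36098 = (1/(12 + 0) - 12)**2 - 36098 = (1/12 - 12)**2 - 36098 = (-143/12)**2 - 36098 = 20449/144 - 36098 = -5177663/144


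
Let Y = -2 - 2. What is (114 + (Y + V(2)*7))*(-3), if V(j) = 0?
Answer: -330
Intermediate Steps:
Y = -4
(114 + (Y + V(2)*7))*(-3) = (114 + (-4 + 0*7))*(-3) = (114 + (-4 + 0))*(-3) = (114 - 4)*(-3) = 110*(-3) = -330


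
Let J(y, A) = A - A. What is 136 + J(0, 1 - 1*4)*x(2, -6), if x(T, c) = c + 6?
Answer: 136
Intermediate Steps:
J(y, A) = 0
x(T, c) = 6 + c
136 + J(0, 1 - 1*4)*x(2, -6) = 136 + 0*(6 - 6) = 136 + 0*0 = 136 + 0 = 136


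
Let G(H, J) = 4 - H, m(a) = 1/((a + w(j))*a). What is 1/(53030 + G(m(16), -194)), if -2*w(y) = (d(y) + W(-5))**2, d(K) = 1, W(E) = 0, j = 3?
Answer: 248/13152431 ≈ 1.8856e-5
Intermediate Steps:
w(y) = -1/2 (w(y) = -(1 + 0)**2/2 = -1/2*1**2 = -1/2*1 = -1/2)
m(a) = 1/(a*(-1/2 + a)) (m(a) = 1/((a - 1/2)*a) = 1/((-1/2 + a)*a) = 1/(a*(-1/2 + a)))
1/(53030 + G(m(16), -194)) = 1/(53030 + (4 - 2/(16*(-1 + 2*16)))) = 1/(53030 + (4 - 2/(16*(-1 + 32)))) = 1/(53030 + (4 - 2/(16*31))) = 1/(53030 + (4 - 1*1/248)) = 1/(53030 + (4 - 1/248)) = 1/(53030 + 991/248) = 1/(13152431/248) = 248/13152431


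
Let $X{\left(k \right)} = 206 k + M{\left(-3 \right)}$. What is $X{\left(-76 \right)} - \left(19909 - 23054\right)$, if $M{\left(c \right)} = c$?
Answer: $-12514$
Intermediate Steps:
$X{\left(k \right)} = -3 + 206 k$ ($X{\left(k \right)} = 206 k - 3 = -3 + 206 k$)
$X{\left(-76 \right)} - \left(19909 - 23054\right) = \left(-3 + 206 \left(-76\right)\right) - \left(19909 - 23054\right) = \left(-3 - 15656\right) - \left(19909 - 23054\right) = -15659 - -3145 = -15659 + 3145 = -12514$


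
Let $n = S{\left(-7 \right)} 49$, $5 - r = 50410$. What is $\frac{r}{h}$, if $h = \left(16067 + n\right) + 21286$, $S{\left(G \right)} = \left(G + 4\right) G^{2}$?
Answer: $- \frac{10081}{6030} \approx -1.6718$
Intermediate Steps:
$r = -50405$ ($r = 5 - 50410 = -50405$)
$S{\left(G \right)} = G^{2} \left(4 + G\right)$ ($S{\left(G \right)} = \left(4 + G\right) G^{2} = G^{2} \left(4 + G\right)$)
$n = -7203$ ($n = \left(-7\right)^{2} \left(4 - 7\right) 49 = 49 \left(-3\right) 49 = \left(-147\right) 49 = -7203$)
$h = 30150$ ($h = \left(16067 - 7203\right) + 21286 = 8864 + 21286 = 30150$)
$\frac{r}{h} = - \frac{50405}{30150} = \left(-50405\right) \frac{1}{30150} = - \frac{10081}{6030}$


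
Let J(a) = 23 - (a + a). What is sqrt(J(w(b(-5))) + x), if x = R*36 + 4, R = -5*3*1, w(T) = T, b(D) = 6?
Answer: 5*I*sqrt(21) ≈ 22.913*I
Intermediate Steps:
J(a) = 23 - 2*a
R = -15 (R = -15*1 = -15)
x = -536 (x = -15*36 + 4 = -540 + 4 = -536)
sqrt(J(w(b(-5))) + x) = sqrt((23 - 2*6) - 536) = sqrt((23 - 12) - 536) = sqrt(11 - 536) = sqrt(-525) = 5*I*sqrt(21)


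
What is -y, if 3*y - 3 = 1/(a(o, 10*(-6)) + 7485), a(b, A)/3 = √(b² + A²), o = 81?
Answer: -55936271/55933776 + √1129/18644592 ≈ -1.0000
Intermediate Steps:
a(b, A) = 3*√(A² + b²) (a(b, A) = 3*√(b² + A²) = 3*√(A² + b²))
y = 1 + 1/(3*(7485 + 9*√1129)) (y = 1 + 1/(3*(3*√((10*(-6))² + 81²) + 7485)) = 1 + 1/(3*(3*√((-60)² + 6561) + 7485)) = 1 + 1/(3*(3*√(3600 + 6561) + 7485)) = 1 + 1/(3*(3*√10161 + 7485)) = 1 + 1/(3*(3*(3*√1129) + 7485)) = 1 + 1/(3*(9*√1129 + 7485)) = 1 + 1/(3*(7485 + 9*√1129)) ≈ 1.0000)
-y = -(55936271/55933776 - √1129/18644592) = -55936271/55933776 + √1129/18644592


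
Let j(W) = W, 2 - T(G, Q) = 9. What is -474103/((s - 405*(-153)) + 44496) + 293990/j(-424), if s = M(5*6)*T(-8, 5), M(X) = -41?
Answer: -986995756/1414411 ≈ -697.81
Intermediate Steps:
T(G, Q) = -7 (T(G, Q) = 2 - 1*9 = 2 - 9 = -7)
s = 287 (s = -41*(-7) = 287)
-474103/((s - 405*(-153)) + 44496) + 293990/j(-424) = -474103/((287 - 405*(-153)) + 44496) + 293990/(-424) = -474103/((287 + 61965) + 44496) + 293990*(-1/424) = -474103/(62252 + 44496) - 146995/212 = -474103/106748 - 146995/212 = -986995756/1414411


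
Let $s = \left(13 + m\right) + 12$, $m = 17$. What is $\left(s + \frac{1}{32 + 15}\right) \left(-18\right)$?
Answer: $- \frac{35550}{47} \approx -756.38$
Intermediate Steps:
$s = 42$ ($s = \left(13 + 17\right) + 12 = 30 + 12 = 42$)
$\left(s + \frac{1}{32 + 15}\right) \left(-18\right) = \left(42 + \frac{1}{32 + 15}\right) \left(-18\right) = \left(42 + \frac{1}{47}\right) \left(-18\right) = \frac{1975}{47} \left(-18\right) = - \frac{35550}{47}$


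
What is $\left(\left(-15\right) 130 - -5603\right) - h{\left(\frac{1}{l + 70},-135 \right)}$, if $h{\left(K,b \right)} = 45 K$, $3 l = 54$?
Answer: $\frac{321419}{88} \approx 3652.5$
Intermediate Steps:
$l = 18$ ($l = \frac{1}{3} \cdot 54 = 18$)
$\left(\left(-15\right) 130 - -5603\right) - h{\left(\frac{1}{l + 70},-135 \right)} = \left(\left(-15\right) 130 - -5603\right) - \frac{45}{18 + 70} = \left(-1950 + 5603\right) - \frac{45}{88} = 3653 - 45 \cdot \frac{1}{88} = 3653 - \frac{45}{88} = \frac{321419}{88}$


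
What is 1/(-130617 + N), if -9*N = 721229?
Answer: -9/1896782 ≈ -4.7449e-6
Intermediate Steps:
N = -721229/9 (N = -⅑*721229 = -721229/9 ≈ -80137.)
1/(-130617 + N) = 1/(-130617 - 721229/9) = 1/(-1896782/9) = -9/1896782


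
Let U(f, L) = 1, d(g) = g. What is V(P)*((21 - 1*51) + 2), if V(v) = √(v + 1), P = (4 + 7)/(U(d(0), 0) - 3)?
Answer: -42*I*√2 ≈ -59.397*I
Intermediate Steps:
P = -11/2 (P = (4 + 7)/(1 - 3) = 11/(-2) = 11*(-½) = -11/2 ≈ -5.5000)
V(v) = √(1 + v)
V(P)*((21 - 1*51) + 2) = √(1 - 11/2)*((21 - 1*51) + 2) = √(-9/2)*((21 - 51) + 2) = (3*I*√2/2)*(-30 + 2) = (3*I*√2/2)*(-28) = -42*I*√2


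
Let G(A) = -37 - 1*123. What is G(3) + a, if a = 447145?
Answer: 446985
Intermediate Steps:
G(A) = -160 (G(A) = -37 - 123 = -160)
G(3) + a = -160 + 447145 = 446985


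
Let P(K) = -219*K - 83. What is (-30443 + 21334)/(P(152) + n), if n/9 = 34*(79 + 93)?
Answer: -9109/19261 ≈ -0.47292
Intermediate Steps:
P(K) = -83 - 219*K
n = 52632 (n = 9*(34*(79 + 93)) = 9*(34*172) = 9*5848 = 52632)
(-30443 + 21334)/(P(152) + n) = (-30443 + 21334)/((-83 - 219*152) + 52632) = -9109/((-83 - 33288) + 52632) = -9109/(-33371 + 52632) = -9109/19261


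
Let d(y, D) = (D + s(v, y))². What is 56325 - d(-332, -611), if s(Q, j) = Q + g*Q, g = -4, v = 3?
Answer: -328075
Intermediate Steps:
s(Q, j) = -3*Q (s(Q, j) = Q - 4*Q = -3*Q)
d(y, D) = (-9 + D)² (d(y, D) = (D - 3*3)² = (D - 9)² = (-9 + D)²)
56325 - d(-332, -611) = 56325 - (-9 - 611)² = 56325 - 1*(-620)² = 56325 - 1*384400 = 56325 - 384400 = -328075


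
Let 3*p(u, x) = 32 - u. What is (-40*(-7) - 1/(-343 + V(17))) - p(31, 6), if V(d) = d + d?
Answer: 28806/103 ≈ 279.67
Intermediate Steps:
V(d) = 2*d
p(u, x) = 32/3 - u/3 (p(u, x) = (32 - u)/3 = 32/3 - u/3)
(-40*(-7) - 1/(-343 + V(17))) - p(31, 6) = (-40*(-7) - 1/(-343 + 2*17)) - (32/3 - ⅓*31) = (280 - 1/(-343 + 34)) - (32/3 - 31/3) = (280 - 1/(-309)) - 1*⅓ = (280 - 1*(-1/309)) - ⅓ = (280 + 1/309) - ⅓ = 86521/309 - ⅓ = 28806/103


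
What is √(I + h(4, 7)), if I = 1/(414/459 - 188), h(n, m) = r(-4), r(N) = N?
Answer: I*√364685698/9542 ≈ 2.0013*I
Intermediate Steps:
h(n, m) = -4
I = -51/9542 (I = 1/(414*(1/459) - 188) = 1/(46/51 - 188) = 1/(-9542/51) = -51/9542 ≈ -0.0053448)
√(I + h(4, 7)) = √(-51/9542 - 4) = √(-38219/9542) = I*√364685698/9542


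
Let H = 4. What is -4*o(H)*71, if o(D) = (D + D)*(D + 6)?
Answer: -22720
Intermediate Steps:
o(D) = 2*D*(6 + D) (o(D) = (2*D)*(6 + D) = 2*D*(6 + D))
-4*o(H)*71 = -8*4*(6 + 4)*71 = -8*4*10*71 = -4*80*71 = -320*71 = -22720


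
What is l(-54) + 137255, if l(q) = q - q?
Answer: 137255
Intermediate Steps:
l(q) = 0
l(-54) + 137255 = 0 + 137255 = 137255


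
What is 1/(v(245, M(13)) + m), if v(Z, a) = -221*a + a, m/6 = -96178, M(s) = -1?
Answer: -1/576848 ≈ -1.7336e-6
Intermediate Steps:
m = -577068 (m = 6*(-96178) = -577068)
v(Z, a) = -220*a
1/(v(245, M(13)) + m) = 1/(-220*(-1) - 577068) = 1/(220 - 577068) = 1/(-576848) = -1/576848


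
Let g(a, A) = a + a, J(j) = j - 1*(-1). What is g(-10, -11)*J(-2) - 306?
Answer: -286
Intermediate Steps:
J(j) = 1 + j (J(j) = j + 1 = 1 + j)
g(a, A) = 2*a
g(-10, -11)*J(-2) - 306 = (2*(-10))*(1 - 2) - 306 = -20*(-1) - 306 = 20 - 306 = -286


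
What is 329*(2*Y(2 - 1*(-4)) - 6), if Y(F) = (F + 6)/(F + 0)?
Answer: -658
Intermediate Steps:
Y(F) = (6 + F)/F
329*(2*Y(2 - 1*(-4)) - 6) = 329*(2*((6 + (2 - 1*(-4)))/(2 - 1*(-4))) - 6) = 329*(2*((6 + (2 + 4))/(2 + 4)) - 6) = 329*(2*((6 + 6)/6) - 6) = 329*(2*((⅙)*12) - 6) = 329*(2*2 - 6) = 329*(4 - 6) = 329*(-2) = -658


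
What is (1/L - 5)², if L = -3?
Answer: 256/9 ≈ 28.444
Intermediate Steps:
(1/L - 5)² = (1/(-3) - 5)² = (-⅓ - 5)² = (-16/3)² = 256/9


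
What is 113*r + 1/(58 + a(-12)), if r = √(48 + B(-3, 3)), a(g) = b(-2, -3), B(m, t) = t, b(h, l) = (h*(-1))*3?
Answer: 1/64 + 113*√51 ≈ 807.00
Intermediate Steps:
b(h, l) = -3*h (b(h, l) = -h*3 = -3*h)
a(g) = 6 (a(g) = -3*(-2) = 6)
r = √51 (r = √(48 + 3) = √51 ≈ 7.1414)
113*r + 1/(58 + a(-12)) = 113*√51 + 1/(58 + 6) = 113*√51 + 1/64 = 1/64 + 113*√51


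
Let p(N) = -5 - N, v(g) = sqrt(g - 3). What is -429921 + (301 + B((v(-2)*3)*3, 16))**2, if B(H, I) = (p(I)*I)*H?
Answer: -46062200 - 1820448*I*sqrt(5) ≈ -4.6062e+7 - 4.0706e+6*I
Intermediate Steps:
v(g) = sqrt(-3 + g)
B(H, I) = H*I*(-5 - I) (B(H, I) = ((-5 - I)*I)*H = (I*(-5 - I))*H = H*I*(-5 - I))
-429921 + (301 + B((v(-2)*3)*3, 16))**2 = -429921 + (301 - 1*(sqrt(-3 - 2)*3)*3*16*(5 + 16))**2 = -429921 + (301 - 1*(sqrt(-5)*3)*3*16*21)**2 = -429921 + (301 - 1*((I*sqrt(5))*3)*3*16*21)**2 = -429921 + (301 - 1*(3*I*sqrt(5))*3*16*21)**2 = -429921 + (301 - 1*9*I*sqrt(5)*16*21)**2 = -429921 + (301 - 3024*I*sqrt(5))**2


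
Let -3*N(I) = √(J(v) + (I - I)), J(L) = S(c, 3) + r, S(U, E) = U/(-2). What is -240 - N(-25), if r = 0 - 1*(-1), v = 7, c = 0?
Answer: -719/3 ≈ -239.67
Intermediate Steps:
S(U, E) = -U/2 (S(U, E) = U*(-½) = -U/2)
r = 1 (r = 0 + 1 = 1)
J(L) = 1 (J(L) = -½*0 + 1 = 0 + 1 = 1)
N(I) = -⅓ (N(I) = -√(1 + (I - I))/3 = -√(1 + 0)/3 = -√1/3 = -⅓*1 = -⅓)
-240 - N(-25) = -240 - 1*(-⅓) = -240 + ⅓ = -719/3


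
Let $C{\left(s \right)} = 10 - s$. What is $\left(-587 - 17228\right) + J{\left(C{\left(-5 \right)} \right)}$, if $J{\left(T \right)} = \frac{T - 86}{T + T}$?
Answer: $- \frac{534521}{30} \approx -17817.0$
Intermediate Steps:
$J{\left(T \right)} = \frac{-86 + T}{2 T}$
$\left(-587 - 17228\right) + J{\left(C{\left(-5 \right)} \right)} = \left(-587 - 17228\right) + \frac{-86 + \left(10 - -5\right)}{2 \left(10 - -5\right)} = -17815 + \frac{-86 + \left(10 + 5\right)}{2 \left(10 + 5\right)} = -17815 + \frac{-86 + 15}{2 \cdot 15} = -17815 + \frac{1}{2} \cdot \frac{1}{15} \left(-71\right) = -17815 - \frac{71}{30} = - \frac{534521}{30}$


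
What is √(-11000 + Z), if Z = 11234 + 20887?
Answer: √21121 ≈ 145.33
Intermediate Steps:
Z = 32121
√(-11000 + Z) = √(-11000 + 32121) = √21121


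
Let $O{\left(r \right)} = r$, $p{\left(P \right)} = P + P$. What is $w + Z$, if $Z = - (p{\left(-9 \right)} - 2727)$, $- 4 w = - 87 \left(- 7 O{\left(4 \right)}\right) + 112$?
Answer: $2108$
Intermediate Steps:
$p{\left(P \right)} = 2 P$
$w = -637$ ($w = - \frac{- 87 \left(\left(-7\right) 4\right) + 112}{4} = - \frac{\left(-87\right) \left(-28\right) + 112}{4} = - \frac{2436 + 112}{4} = \left(- \frac{1}{4}\right) 2548 = -637$)
$Z = 2745$ ($Z = - (2 \left(-9\right) - 2727) = - (-18 - 2727) = \left(-1\right) \left(-2745\right) = 2745$)
$w + Z = -637 + 2745 = 2108$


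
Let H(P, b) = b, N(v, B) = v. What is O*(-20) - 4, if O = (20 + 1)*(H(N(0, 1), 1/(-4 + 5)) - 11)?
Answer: 4196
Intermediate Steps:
O = -210 (O = (20 + 1)*(1/(-4 + 5) - 11) = 21*(1/1 - 11) = 21*(1 - 11) = 21*(-10) = -210)
O*(-20) - 4 = -210*(-20) - 4 = 4200 - 4 = 4196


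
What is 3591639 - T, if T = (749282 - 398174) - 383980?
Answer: 3624511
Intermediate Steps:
T = -32872 (T = 351108 - 383980 = -32872)
3591639 - T = 3591639 - 1*(-32872) = 3591639 + 32872 = 3624511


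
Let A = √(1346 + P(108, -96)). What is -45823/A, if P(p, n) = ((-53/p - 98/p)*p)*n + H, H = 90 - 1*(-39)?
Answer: -45823*√15971/15971 ≈ -362.59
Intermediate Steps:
H = 129 (H = 90 + 39 = 129)
P(p, n) = 129 - 151*n (P(p, n) = ((-53/p - 98/p)*p)*n + 129 = ((-151/p)*p)*n + 129 = -151*n + 129 = 129 - 151*n)
A = √15971 (A = √(1346 + (129 - 151*(-96))) = √(1346 + (129 + 14496)) = √(1346 + 14625) = √15971 ≈ 126.38)
-45823/A = -45823*√15971/15971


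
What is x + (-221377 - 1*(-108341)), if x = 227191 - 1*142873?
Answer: -28718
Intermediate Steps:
x = 84318 (x = 227191 - 142873 = 84318)
x + (-221377 - 1*(-108341)) = 84318 + (-221377 - 1*(-108341)) = 84318 + (-221377 + 108341) = 84318 - 113036 = -28718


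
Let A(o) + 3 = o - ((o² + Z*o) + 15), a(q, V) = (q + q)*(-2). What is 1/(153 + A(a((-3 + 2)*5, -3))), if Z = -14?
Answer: 1/35 ≈ 0.028571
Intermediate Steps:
a(q, V) = -4*q (a(q, V) = (2*q)*(-2) = -4*q)
A(o) = -18 - o² + 15*o (A(o) = -3 + (o - ((o² - 14*o) + 15)) = -3 + (o - (15 + o² - 14*o)) = -3 + (o + (-15 - o² + 14*o)) = -3 + (-15 - o² + 15*o) = -18 - o² + 15*o)
1/(153 + A(a((-3 + 2)*5, -3))) = 1/(153 + (-18 - (-4*(-3 + 2)*5)² + 15*(-4*(-3 + 2)*5))) = 1/(153 + (-18 - (-(-4)*5)² + 15*(-(-4)*5))) = 1/(153 + (-18 - (-4*(-5))² + 15*(-4*(-5)))) = 1/(153 + (-18 - 1*20² + 15*20)) = 1/(153 + (-18 - 1*400 + 300)) = 1/(153 + (-18 - 400 + 300)) = 1/(153 - 118) = 1/35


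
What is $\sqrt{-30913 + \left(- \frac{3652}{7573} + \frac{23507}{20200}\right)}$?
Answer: $\frac{3 i \sqrt{803762468255055666}}{15297460} \approx 175.82 i$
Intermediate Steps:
$\sqrt{-30913 + \left(- \frac{3652}{7573} + \frac{23507}{20200}\right)} = \sqrt{-30913 + \frac{104248111}{152974600}} = \sqrt{- \frac{4728799561689}{152974600}} = \frac{3 i \sqrt{803762468255055666}}{15297460}$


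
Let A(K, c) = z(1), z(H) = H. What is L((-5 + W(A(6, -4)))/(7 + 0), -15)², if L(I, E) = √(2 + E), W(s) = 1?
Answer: -13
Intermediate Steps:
A(K, c) = 1
L((-5 + W(A(6, -4)))/(7 + 0), -15)² = (√(2 - 15))² = (√(-13))² = (I*√13)² = -13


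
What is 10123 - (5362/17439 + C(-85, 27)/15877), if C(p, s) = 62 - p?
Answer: 2802758451362/276879003 ≈ 10123.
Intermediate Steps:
10123 - (5362/17439 + C(-85, 27)/15877) = 10123 - (5362/17439 + (62 - 1*(-85))/15877) = 10123 - (5362*(1/17439) + (62 + 85)*(1/15877)) = 10123 - (5362/17439 + 147*(1/15877)) = 10123 - (5362/17439 + 147/15877) = 10123 - 1*87696007/276879003 = 10123 - 87696007/276879003 = 2802758451362/276879003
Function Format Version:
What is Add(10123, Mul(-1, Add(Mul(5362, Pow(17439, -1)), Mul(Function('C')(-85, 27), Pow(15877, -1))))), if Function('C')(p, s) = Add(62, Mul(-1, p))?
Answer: Rational(2802758451362, 276879003) ≈ 10123.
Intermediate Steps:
Add(10123, Mul(-1, Add(Mul(5362, Pow(17439, -1)), Mul(Function('C')(-85, 27), Pow(15877, -1))))) = Add(10123, Mul(-1, Add(Mul(5362, Pow(17439, -1)), Mul(Add(62, Mul(-1, -85)), Pow(15877, -1))))) = Add(10123, Mul(-1, Add(Mul(5362, Rational(1, 17439)), Mul(Add(62, 85), Rational(1, 15877))))) = Add(10123, Mul(-1, Add(Rational(5362, 17439), Mul(147, Rational(1, 15877))))) = Add(10123, Mul(-1, Add(Rational(5362, 17439), Rational(147, 15877)))) = Add(10123, Mul(-1, Rational(87696007, 276879003))) = Add(10123, Rational(-87696007, 276879003)) = Rational(2802758451362, 276879003)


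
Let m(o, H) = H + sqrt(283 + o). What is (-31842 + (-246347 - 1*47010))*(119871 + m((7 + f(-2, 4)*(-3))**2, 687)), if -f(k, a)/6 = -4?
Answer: -39205341042 - 4552786*sqrt(23) ≈ -3.9227e+10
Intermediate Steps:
f(k, a) = 24 (f(k, a) = -6*(-4) = 24)
(-31842 + (-246347 - 1*47010))*(119871 + m((7 + f(-2, 4)*(-3))**2, 687)) = (-31842 + (-246347 - 1*47010))*(119871 + (687 + sqrt(283 + (7 + 24*(-3))**2))) = (-31842 + (-246347 - 47010))*(119871 + (687 + sqrt(283 + (7 - 72)**2))) = (-31842 - 293357)*(119871 + (687 + sqrt(283 + (-65)**2))) = -325199*(119871 + (687 + sqrt(283 + 4225))) = -325199*(119871 + (687 + sqrt(4508))) = -325199*(119871 + (687 + 14*sqrt(23))) = -325199*(120558 + 14*sqrt(23)) = -39205341042 - 4552786*sqrt(23)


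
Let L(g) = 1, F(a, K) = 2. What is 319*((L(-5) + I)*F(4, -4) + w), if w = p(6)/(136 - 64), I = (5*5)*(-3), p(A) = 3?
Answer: -1132769/24 ≈ -47199.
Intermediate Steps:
I = -75 (I = 25*(-3) = -75)
w = 1/24 (w = 3/(136 - 64) = 3/72 = 3*(1/72) = 1/24 ≈ 0.041667)
319*((L(-5) + I)*F(4, -4) + w) = 319*((1 - 75)*2 + 1/24) = 319*(-74*2 + 1/24) = 319*(-148 + 1/24) = 319*(-3551/24) = -1132769/24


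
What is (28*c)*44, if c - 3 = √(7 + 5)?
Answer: 3696 + 2464*√3 ≈ 7963.8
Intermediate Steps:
c = 3 + 2*√3 (c = 3 + √(7 + 5) = 3 + √12 = 3 + 2*√3 ≈ 6.4641)
(28*c)*44 = (28*(3 + 2*√3))*44 = (84 + 56*√3)*44 = 3696 + 2464*√3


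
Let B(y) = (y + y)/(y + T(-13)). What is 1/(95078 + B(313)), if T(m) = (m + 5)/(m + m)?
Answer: 4073/387260832 ≈ 1.0517e-5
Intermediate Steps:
T(m) = (5 + m)/(2*m) (T(m) = (5 + m)/((2*m)) = (5 + m)*(1/(2*m)) = (5 + m)/(2*m))
B(y) = 2*y/(4/13 + y) (B(y) = (y + y)/(y + (½)*(5 - 13)/(-13)) = (2*y)/(y + (½)*(-1/13)*(-8)) = (2*y)/(y + 4/13) = (2*y)/(4/13 + y) = 2*y/(4/13 + y))
1/(95078 + B(313)) = 1/(95078 + 26*313/(4 + 13*313)) = 1/(95078 + 26*313/(4 + 4069)) = 1/(95078 + 26*313/4073) = 1/(95078 + 26*313*(1/4073)) = 1/(95078 + 8138/4073) = 1/(387260832/4073) = 4073/387260832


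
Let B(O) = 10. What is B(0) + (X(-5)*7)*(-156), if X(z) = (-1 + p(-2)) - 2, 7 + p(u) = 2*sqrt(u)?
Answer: 10930 - 2184*I*sqrt(2) ≈ 10930.0 - 3088.6*I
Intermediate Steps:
p(u) = -7 + 2*sqrt(u)
X(z) = -10 + 2*I*sqrt(2) (X(z) = (-1 + (-7 + 2*sqrt(-2))) - 2 = (-1 + (-7 + 2*(I*sqrt(2)))) - 2 = (-1 + (-7 + 2*I*sqrt(2))) - 2 = (-8 + 2*I*sqrt(2)) - 2 = -10 + 2*I*sqrt(2))
B(0) + (X(-5)*7)*(-156) = 10 + ((-10 + 2*I*sqrt(2))*7)*(-156) = 10 + (-70 + 14*I*sqrt(2))*(-156) = 10 + (10920 - 2184*I*sqrt(2)) = 10930 - 2184*I*sqrt(2)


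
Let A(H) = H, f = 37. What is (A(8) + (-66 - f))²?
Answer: 9025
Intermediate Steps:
(A(8) + (-66 - f))² = (8 + (-66 - 1*37))² = (8 + (-66 - 37))² = (8 - 103)² = (-95)² = 9025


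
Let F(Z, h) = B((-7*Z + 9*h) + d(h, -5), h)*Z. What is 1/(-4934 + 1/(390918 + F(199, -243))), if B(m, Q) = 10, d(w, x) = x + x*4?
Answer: -392908/1938608071 ≈ -0.00020268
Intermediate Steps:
d(w, x) = 5*x (d(w, x) = x + 4*x = 5*x)
F(Z, h) = 10*Z
1/(-4934 + 1/(390918 + F(199, -243))) = 1/(-4934 + 1/(390918 + 10*199)) = 1/(-4934 + 1/(390918 + 1990)) = 1/(-4934 + 1/392908) = 1/(-1938608071/392908) = -392908/1938608071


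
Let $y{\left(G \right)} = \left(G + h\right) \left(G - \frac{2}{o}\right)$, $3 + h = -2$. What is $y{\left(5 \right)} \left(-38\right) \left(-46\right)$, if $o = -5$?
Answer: $0$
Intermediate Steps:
$h = -5$ ($h = -3 - 2 = -5$)
$y{\left(G \right)} = \left(-5 + G\right) \left(\frac{2}{5} + G\right)$ ($y{\left(G \right)} = \left(G - 5\right) \left(G - \frac{2}{-5}\right) = \left(-5 + G\right) \left(G - - \frac{2}{5}\right) = \left(-5 + G\right) \left(G + \frac{2}{5}\right) = \left(-5 + G\right) \left(\frac{2}{5} + G\right)$)
$y{\left(5 \right)} \left(-38\right) \left(-46\right) = \left(-2 + 5^{2} - 23\right) \left(-38\right) \left(-46\right) = \left(-2 + 25 - 23\right) \left(-38\right) \left(-46\right) = 0 \left(-38\right) \left(-46\right) = 0 \left(-46\right) = 0$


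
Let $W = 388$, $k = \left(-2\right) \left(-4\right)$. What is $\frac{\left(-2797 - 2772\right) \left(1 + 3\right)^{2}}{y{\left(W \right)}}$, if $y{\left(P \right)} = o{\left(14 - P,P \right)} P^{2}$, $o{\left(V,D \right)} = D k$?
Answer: $- \frac{5569}{29205536} \approx -0.00019068$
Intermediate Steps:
$k = 8$
$o{\left(V,D \right)} = 8 D$ ($o{\left(V,D \right)} = D 8 = 8 D$)
$y{\left(P \right)} = 8 P^{3}$ ($y{\left(P \right)} = 8 P P^{2} = 8 P^{3}$)
$\frac{\left(-2797 - 2772\right) \left(1 + 3\right)^{2}}{y{\left(W \right)}} = \frac{\left(-2797 - 2772\right) \left(1 + 3\right)^{2}}{8 \cdot 388^{3}} = \frac{\left(-5569\right) 4^{2}}{8 \cdot 58411072} = \frac{\left(-5569\right) 16}{467288576} = \left(-89104\right) \frac{1}{467288576} = - \frac{5569}{29205536}$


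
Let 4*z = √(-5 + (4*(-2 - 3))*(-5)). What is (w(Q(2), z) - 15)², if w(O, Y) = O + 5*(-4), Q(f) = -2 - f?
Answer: 1521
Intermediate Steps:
z = √95/4 (z = √(-5 + (4*(-2 - 3))*(-5))/4 = √(-5 + (4*(-5))*(-5))/4 = √(-5 - 20*(-5))/4 = √(-5 + 100)/4 = √95/4 ≈ 2.4367)
w(O, Y) = -20 + O (w(O, Y) = O - 20 = -20 + O)
(w(Q(2), z) - 15)² = ((-20 + (-2 - 1*2)) - 15)² = ((-20 + (-2 - 2)) - 15)² = ((-20 - 4) - 15)² = (-24 - 15)² = (-39)² = 1521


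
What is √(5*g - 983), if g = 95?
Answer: 2*I*√127 ≈ 22.539*I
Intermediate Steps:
√(5*g - 983) = √(5*95 - 983) = √(475 - 983) = √(-508) = 2*I*√127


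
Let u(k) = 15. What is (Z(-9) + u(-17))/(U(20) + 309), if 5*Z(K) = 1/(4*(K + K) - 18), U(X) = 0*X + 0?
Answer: 6749/139050 ≈ 0.048536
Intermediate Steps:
U(X) = 0 (U(X) = 0 + 0 = 0)
Z(K) = 1/(5*(-18 + 8*K)) (Z(K) = 1/(5*(4*(K + K) - 18)) = 1/(5*(4*(2*K) - 18)) = 1/(5*(8*K - 18)) = 1/(5*(-18 + 8*K)))
(Z(-9) + u(-17))/(U(20) + 309) = (1/(10*(-9 + 4*(-9))) + 15)/(0 + 309) = (1/(10*(-9 - 36)) + 15)/309 = ((1/10)/(-45) + 15)*(1/309) = ((1/10)*(-1/45) + 15)*(1/309) = (-1/450 + 15)*(1/309) = (6749/450)*(1/309) = 6749/139050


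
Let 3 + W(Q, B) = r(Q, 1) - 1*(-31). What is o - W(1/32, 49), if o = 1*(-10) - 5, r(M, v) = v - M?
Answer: -1407/32 ≈ -43.969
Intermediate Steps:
W(Q, B) = 29 - Q (W(Q, B) = -3 + ((1 - Q) - 1*(-31)) = -3 + ((1 - Q) + 31) = -3 + (32 - Q) = 29 - Q)
o = -15 (o = -10 - 5 = -15)
o - W(1/32, 49) = -15 - (29 - 1/32) = -15 - 1*927/32 = -15 - 927/32 = -1407/32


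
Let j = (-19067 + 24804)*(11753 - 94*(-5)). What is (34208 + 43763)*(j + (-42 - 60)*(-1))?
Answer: 5467595753863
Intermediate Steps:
j = 70123351 (j = 5737*(11753 + 470) = 5737*12223 = 70123351)
(34208 + 43763)*(j + (-42 - 60)*(-1)) = (34208 + 43763)*(70123351 + (-42 - 60)*(-1)) = 77971*(70123351 - 102*(-1)) = 77971*(70123351 + 102) = 77971*70123453 = 5467595753863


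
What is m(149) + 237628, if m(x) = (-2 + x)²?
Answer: 259237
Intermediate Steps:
m(149) + 237628 = (-2 + 149)² + 237628 = 147² + 237628 = 21609 + 237628 = 259237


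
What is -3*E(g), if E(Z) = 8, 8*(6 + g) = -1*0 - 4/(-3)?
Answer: -24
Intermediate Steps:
g = -35/6 (g = -6 + (-1*0 - 4/(-3))/8 = -6 + (0 - 4*(-1/3))/8 = -6 + (0 + 4/3)/8 = -6 + (1/8)*(4/3) = -6 + 1/6 = -35/6 ≈ -5.8333)
-3*E(g) = -3*8 = -24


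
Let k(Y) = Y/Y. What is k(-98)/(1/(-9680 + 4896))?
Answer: -4784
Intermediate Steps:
k(Y) = 1
k(-98)/(1/(-9680 + 4896)) = 1/1/(-9680 + 4896) = 1/1/(-4784) = 1/(-1/4784) = 1*(-4784) = -4784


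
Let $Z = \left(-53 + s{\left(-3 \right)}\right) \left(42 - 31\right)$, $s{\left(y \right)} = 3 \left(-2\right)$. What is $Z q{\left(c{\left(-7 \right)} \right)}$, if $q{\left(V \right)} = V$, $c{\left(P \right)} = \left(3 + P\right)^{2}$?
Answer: $-10384$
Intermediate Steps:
$s{\left(y \right)} = -6$
$Z = -649$ ($Z = \left(-53 - 6\right) \left(42 - 31\right) = \left(-59\right) 11 = -649$)
$Z q{\left(c{\left(-7 \right)} \right)} = - 649 \left(3 - 7\right)^{2} = - 649 \left(-4\right)^{2} = \left(-649\right) 16 = -10384$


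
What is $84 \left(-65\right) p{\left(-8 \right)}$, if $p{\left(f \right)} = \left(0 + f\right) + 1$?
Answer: $38220$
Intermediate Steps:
$p{\left(f \right)} = 1 + f$ ($p{\left(f \right)} = f + 1 = 1 + f$)
$84 \left(-65\right) p{\left(-8 \right)} = 84 \left(-65\right) \left(1 - 8\right) = \left(-5460\right) \left(-7\right) = 38220$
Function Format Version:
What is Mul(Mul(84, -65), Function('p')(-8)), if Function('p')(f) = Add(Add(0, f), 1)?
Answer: 38220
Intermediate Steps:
Function('p')(f) = Add(1, f) (Function('p')(f) = Add(f, 1) = Add(1, f))
Mul(Mul(84, -65), Function('p')(-8)) = Mul(Mul(84, -65), Add(1, -8)) = Mul(-5460, -7) = 38220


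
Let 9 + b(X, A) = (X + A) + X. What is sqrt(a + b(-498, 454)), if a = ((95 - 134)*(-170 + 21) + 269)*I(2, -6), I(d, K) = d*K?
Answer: I*sqrt(73511) ≈ 271.13*I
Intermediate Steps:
I(d, K) = K*d
a = -72960 (a = ((95 - 134)*(-170 + 21) + 269)*(-6*2) = (-39*(-149) + 269)*(-12) = (5811 + 269)*(-12) = 6080*(-12) = -72960)
b(X, A) = -9 + A + 2*X (b(X, A) = -9 + ((X + A) + X) = -9 + ((A + X) + X) = -9 + (A + 2*X) = -9 + A + 2*X)
sqrt(a + b(-498, 454)) = sqrt(-72960 + (-9 + 454 + 2*(-498))) = sqrt(-72960 + (-9 + 454 - 996)) = sqrt(-72960 - 551) = sqrt(-73511) = I*sqrt(73511)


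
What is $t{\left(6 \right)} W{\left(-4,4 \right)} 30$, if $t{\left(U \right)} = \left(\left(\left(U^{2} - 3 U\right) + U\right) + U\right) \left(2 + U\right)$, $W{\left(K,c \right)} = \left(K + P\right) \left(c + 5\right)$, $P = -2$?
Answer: $-388800$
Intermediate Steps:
$W{\left(K,c \right)} = \left(-2 + K\right) \left(5 + c\right)$ ($W{\left(K,c \right)} = \left(K - 2\right) \left(c + 5\right) = \left(-2 + K\right) \left(5 + c\right)$)
$t{\left(U \right)} = \left(2 + U\right) \left(U^{2} - U\right)$ ($t{\left(U \right)} = \left(\left(U^{2} - 2 U\right) + U\right) \left(2 + U\right) = \left(U^{2} - U\right) \left(2 + U\right) = \left(2 + U\right) \left(U^{2} - U\right)$)
$t{\left(6 \right)} W{\left(-4,4 \right)} 30 = 6 \left(-2 + 6 + 6^{2}\right) \left(-10 - 8 + 5 \left(-4\right) - 16\right) 30 = 6 \left(-2 + 6 + 36\right) \left(-10 - 8 - 20 - 16\right) 30 = 6 \cdot 40 \left(-54\right) 30 = 240 \left(-54\right) 30 = \left(-12960\right) 30 = -388800$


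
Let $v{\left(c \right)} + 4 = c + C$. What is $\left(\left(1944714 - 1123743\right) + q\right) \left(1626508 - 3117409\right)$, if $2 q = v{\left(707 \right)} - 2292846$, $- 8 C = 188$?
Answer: $\frac{1938840714549}{4} \approx 4.8471 \cdot 10^{11}$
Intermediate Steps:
$C = - \frac{47}{2}$ ($C = \left(- \frac{1}{8}\right) 188 = - \frac{47}{2} \approx -23.5$)
$v{\left(c \right)} = - \frac{55}{2} + c$ ($v{\left(c \right)} = -4 + \left(c - \frac{47}{2}\right) = -4 + \left(- \frac{47}{2} + c\right) = - \frac{55}{2} + c$)
$q = - \frac{4584333}{4}$ ($q = \frac{\left(- \frac{55}{2} + 707\right) - 2292846}{2} = \frac{\frac{1359}{2} - 2292846}{2} = \frac{1}{2} \left(- \frac{4584333}{2}\right) = - \frac{4584333}{4} \approx -1.1461 \cdot 10^{6}$)
$\left(\left(1944714 - 1123743\right) + q\right) \left(1626508 - 3117409\right) = \left(\left(1944714 - 1123743\right) - \frac{4584333}{4}\right) \left(1626508 - 3117409\right) = \left(\left(1944714 - 1123743\right) - \frac{4584333}{4}\right) \left(-1490901\right) = \left(820971 - \frac{4584333}{4}\right) \left(-1490901\right) = \left(- \frac{1300449}{4}\right) \left(-1490901\right) = \frac{1938840714549}{4}$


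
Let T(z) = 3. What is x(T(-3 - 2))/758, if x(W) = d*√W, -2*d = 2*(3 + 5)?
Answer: -4*√3/379 ≈ -0.018280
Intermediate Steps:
d = -8 (d = -(3 + 5) = -8 ≈ -8.0000)
x(W) = -8*√W
x(T(-3 - 2))/758 = -8*√3/758 = -8*√3*(1/758) = -4*√3/379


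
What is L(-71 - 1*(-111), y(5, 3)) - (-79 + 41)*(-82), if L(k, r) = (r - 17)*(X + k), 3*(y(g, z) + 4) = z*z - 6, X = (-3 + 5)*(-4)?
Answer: -3756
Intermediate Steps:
X = -8 (X = 2*(-4) = -8)
y(g, z) = -6 + z**2/3 (y(g, z) = -4 + (z*z - 6)/3 = -4 + (z**2 - 6)/3 = -4 + (-6 + z**2)/3 = -4 + (-2 + z**2/3) = -6 + z**2/3)
L(k, r) = (-17 + r)*(-8 + k) (L(k, r) = (r - 17)*(-8 + k) = (-17 + r)*(-8 + k))
L(-71 - 1*(-111), y(5, 3)) - (-79 + 41)*(-82) = (136 - 17*(-71 - 1*(-111)) - 8*(-6 + (1/3)*3**2) + (-71 - 1*(-111))*(-6 + (1/3)*3**2)) - (-79 + 41)*(-82) = (136 - 17*(-71 + 111) - 8*(-6 + (1/3)*9) + (-71 + 111)*(-6 + (1/3)*9)) - (-38)*(-82) = (136 - 17*40 - 8*(-6 + 3) + 40*(-6 + 3)) - 1*3116 = (136 - 680 - 8*(-3) + 40*(-3)) - 3116 = (136 - 680 + 24 - 120) - 3116 = -640 - 3116 = -3756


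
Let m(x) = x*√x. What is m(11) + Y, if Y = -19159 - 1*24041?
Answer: -43200 + 11*√11 ≈ -43164.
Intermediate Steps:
Y = -43200 (Y = -19159 - 24041 = -43200)
m(x) = x^(3/2)
m(11) + Y = 11^(3/2) - 43200 = 11*√11 - 43200 = -43200 + 11*√11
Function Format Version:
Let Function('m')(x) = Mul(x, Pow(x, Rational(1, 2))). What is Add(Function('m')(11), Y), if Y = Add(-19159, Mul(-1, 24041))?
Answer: Add(-43200, Mul(11, Pow(11, Rational(1, 2)))) ≈ -43164.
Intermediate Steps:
Y = -43200 (Y = Add(-19159, -24041) = -43200)
Function('m')(x) = Pow(x, Rational(3, 2))
Add(Function('m')(11), Y) = Add(Pow(11, Rational(3, 2)), -43200) = Add(Mul(11, Pow(11, Rational(1, 2))), -43200) = Add(-43200, Mul(11, Pow(11, Rational(1, 2))))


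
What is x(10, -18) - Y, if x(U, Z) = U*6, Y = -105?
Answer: 165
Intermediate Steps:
x(U, Z) = 6*U
x(10, -18) - Y = 6*10 - 1*(-105) = 60 + 105 = 165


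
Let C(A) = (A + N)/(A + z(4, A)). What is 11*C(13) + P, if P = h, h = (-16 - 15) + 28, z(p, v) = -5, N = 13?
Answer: 131/4 ≈ 32.750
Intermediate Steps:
C(A) = (13 + A)/(-5 + A) (C(A) = (A + 13)/(A - 5) = (13 + A)/(-5 + A))
h = -3 (h = -31 + 28 = -3)
P = -3
11*C(13) + P = 11*((13 + 13)/(-5 + 13)) - 3 = 11*(26/8) - 3 = 11*((⅛)*26) - 3 = 11*(13/4) - 3 = 143/4 - 3 = 131/4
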